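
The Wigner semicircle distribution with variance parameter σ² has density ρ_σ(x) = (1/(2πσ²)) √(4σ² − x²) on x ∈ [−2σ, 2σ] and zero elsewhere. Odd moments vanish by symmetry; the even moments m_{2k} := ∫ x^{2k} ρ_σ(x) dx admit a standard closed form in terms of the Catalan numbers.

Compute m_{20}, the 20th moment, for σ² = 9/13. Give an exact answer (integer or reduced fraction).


By the scaled semicircle moment identity, m_{2k} = σ^{2k} · C_k with k = 10.
C_10 = (1/(k+1)) · C(2k, k) = (1/11) · C(20, 10) = (1/11) · 184756 = 16796.
σ^{2k} = (σ²)^k = (9/13)^10 = 3486784401/137858491849.

Therefore m_{20} = σ^{20} · C_10 = (3486784401/137858491849) · 16796 = 4504925446092/10604499373.


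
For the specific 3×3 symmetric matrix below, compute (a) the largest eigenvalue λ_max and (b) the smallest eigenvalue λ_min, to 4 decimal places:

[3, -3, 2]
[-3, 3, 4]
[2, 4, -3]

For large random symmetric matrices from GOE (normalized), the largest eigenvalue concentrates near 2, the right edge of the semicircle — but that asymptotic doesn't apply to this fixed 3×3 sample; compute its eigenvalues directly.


Since M is real symmetric, all three eigenvalues are real; they are the roots of det(λI − M) = λ³ − (tr M) λ² + s λ − det M, where s is the sum of the principal 2×2 minors.
tr M = 3 + 3 + (-3) = 3.
s = (3·3 − (-3)²) + (3·(-3) − 2²) + (3·(-3) − 4²) = 0 + (-13) + (-25) = -38.
det M (expand along row 1) = 3·(-25) − (-3)·1 + 2·(-18) = -108.
Characteristic polynomial: λ³ − 3λ² − 38λ + 108 = 0.
Substitute λ = y + (tr M)/3 = y + 1.000000 to remove the quadratic term: y³ + p·y + q = 0 with p = s − (tr M)²/3 = -41.000000 and q = −2(tr M)³/27 + (tr M)·s/3 − det M = 68.000000.
Three real roots ⇒ use the trigonometric (Viète) form: r = 2√(−p/3) = 7.393691, φ = arccos(3q/(p·r)) = arccos(-0.672953) = 2.308991 rad.
y_k = r·cos(φ/3 − 2πk/3) for k = 0, 1, 2 gives y = 5.309741, 1.801023, -7.110764.
λ_k = y_k + 1.000000 gives λ = 6.3097, 2.8010, -6.1108 (check: the sum is 3.0000 = tr M).

Hence λ_max = 6.3097 and λ_min = -6.1108.


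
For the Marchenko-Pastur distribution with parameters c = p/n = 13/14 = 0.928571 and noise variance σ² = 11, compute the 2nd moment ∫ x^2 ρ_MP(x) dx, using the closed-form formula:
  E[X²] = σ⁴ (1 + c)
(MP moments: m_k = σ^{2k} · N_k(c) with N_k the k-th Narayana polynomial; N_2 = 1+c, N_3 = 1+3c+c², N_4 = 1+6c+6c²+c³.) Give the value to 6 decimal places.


E[X²] = σ⁴ (1 + c) (second MP moment). With σ² = 11 (so σ⁴ = 121) and c = 13/14 = 0.928571: E[X²] = 121 · (1 + 0.928571) = 121 · 1.928571.

So E[X^2] = 233.357143.


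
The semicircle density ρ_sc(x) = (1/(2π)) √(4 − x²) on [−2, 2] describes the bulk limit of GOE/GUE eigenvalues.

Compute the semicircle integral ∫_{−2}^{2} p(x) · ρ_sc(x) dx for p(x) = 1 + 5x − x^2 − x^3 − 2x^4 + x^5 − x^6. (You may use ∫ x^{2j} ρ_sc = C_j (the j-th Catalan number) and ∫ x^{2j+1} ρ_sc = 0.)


Write p(x) = Σ a_i x^i, split into monomials and integrate each against ρ_sc separately.
Using ∫ x^{2j} ρ_sc = C_j = (1/(j+1)) C(2j, j) (Catalan numbers) and ∫ x^{2j+1} ρ_sc = 0 (odd monomials vanish by symmetry):
  i = 0 (even): a_0 · C_{0} = 1 · 1 = 1
  i = 1 (odd): ∫ x^1 ρ_sc = 0 (vanishes)
  i = 2 (even): a_2 · C_{1} = -1 · 1 = -1
  i = 3 (odd): ∫ x^3 ρ_sc = 0 (vanishes)
  i = 4 (even): a_4 · C_{2} = -2 · 2 = -4
  i = 5 (odd): ∫ x^5 ρ_sc = 0 (vanishes)
  i = 6 (even): a_6 · C_{3} = -1 · 5 = -5

Summing the contributions: ∫_{−2}^{2} p(x) ρ_sc(x) dx = 1 + (-1) + (-4) + (-5) = -9.


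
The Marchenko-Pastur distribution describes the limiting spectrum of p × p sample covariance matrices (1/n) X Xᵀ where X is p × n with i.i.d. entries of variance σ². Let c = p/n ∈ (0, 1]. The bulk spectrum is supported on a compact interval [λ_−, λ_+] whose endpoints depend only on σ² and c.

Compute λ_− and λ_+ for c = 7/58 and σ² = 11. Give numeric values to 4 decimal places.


c = 7/58 = 0.120690; √c = 0.347404.
λ_− = σ² (1 − √c)² = 11 · (1 − 0.347404)² = 11 · (0.652596)² = 4.684695.
λ_+ = σ² (1 + √c)² = 11 · (1 + 0.347404)² = 11 · (1.347404)² = 19.970478.

Rounded to 4 decimal places: λ_− ≈ 4.6847, λ_+ ≈ 19.9705.


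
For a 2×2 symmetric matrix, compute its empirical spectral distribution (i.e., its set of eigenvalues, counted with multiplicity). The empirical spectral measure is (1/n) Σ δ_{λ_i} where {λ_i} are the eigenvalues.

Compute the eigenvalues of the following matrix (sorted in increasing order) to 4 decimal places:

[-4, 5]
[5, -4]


Since M is real symmetric, both eigenvalues are real; they are the roots of det(λI − M) = λ² − (tr M) λ + det M.
tr M = -4 + (-4) = -8.
det M = (-4)·(-4) − 5² = 16 − 25 = -9.
Characteristic polynomial: λ² + 8λ − 9 = 0.
Discriminant Δ = (tr M)² − 4·det M = 64 − (-36) = 100; √Δ = 10.000000.
λ = (tr M ± √Δ)/2 = (-8 ± 10.000000)/2, giving (tr M − √Δ)/2 = -9.0000 and (tr M + √Δ)/2 = 1.0000.

Eigenvalues sorted in increasing order: [-9.0000, 1.0000].


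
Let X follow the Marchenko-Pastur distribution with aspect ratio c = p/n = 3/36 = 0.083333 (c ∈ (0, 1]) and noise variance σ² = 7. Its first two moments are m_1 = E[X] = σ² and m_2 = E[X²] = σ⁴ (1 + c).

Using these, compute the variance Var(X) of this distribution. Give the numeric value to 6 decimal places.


m_1 = E[X] = σ² = 7, so m_1² = 49.
m_2 = E[X²] = σ⁴ (1 + c) = 49 · (1 + 0.083333) = 49 · 1.083333 = 53.083333.
(Note m_2 − m_1² simplifies to c · σ⁴ = 0.083333 · 49.)

Var(X) = m_2 − m_1² = 53.083333 − 49 = 4.083333.


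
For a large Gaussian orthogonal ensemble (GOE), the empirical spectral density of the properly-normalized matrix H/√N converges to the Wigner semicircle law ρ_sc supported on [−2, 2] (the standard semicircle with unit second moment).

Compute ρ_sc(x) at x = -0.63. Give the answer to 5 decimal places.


ρ_sc(x) = (1/(2π)) √(4 − x²). With x = -0.63:
  4 − x² = 4 − (-0.63)² = 4 − 0.396900 = 3.603100.
  √(4 − x²) = 1.898183.
  1/(2π) = 0.159155.
  ρ_sc(-0.63) = 0.159155 · 1.898183 = 0.302105.

Rounded to 5 decimal places: ρ_sc(-0.63) ≈ 0.30211.


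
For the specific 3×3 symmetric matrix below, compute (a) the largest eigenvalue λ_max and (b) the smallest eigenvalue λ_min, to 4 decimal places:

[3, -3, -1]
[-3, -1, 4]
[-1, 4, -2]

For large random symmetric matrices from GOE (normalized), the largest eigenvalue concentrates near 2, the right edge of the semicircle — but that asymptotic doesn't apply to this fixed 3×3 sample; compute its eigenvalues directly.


Since M is real symmetric, all three eigenvalues are real; they are the roots of det(λI − M) = λ³ − (tr M) λ² + s λ − det M, where s is the sum of the principal 2×2 minors.
tr M = 3 + (-1) + (-2) = 0.
s = (3·(-1) − (-3)²) + (3·(-2) − (-1)²) + ((-1)·(-2) − 4²) = -12 + (-7) + (-14) = -33.
det M (expand along row 1) = 3·(-14) − (-3)·10 + (-1)·(-13) = 1.
Characteristic polynomial: λ³ − 33λ − 1 = 0.
Substitute λ = y + (tr M)/3 = y + 0.000000 to remove the quadratic term: y³ + p·y + q = 0 with p = s − (tr M)²/3 = -33.000000 and q = −2(tr M)³/27 + (tr M)·s/3 − det M = -1.000000.
Three real roots ⇒ use the trigonometric (Viète) form: r = 2√(−p/3) = 6.633250, φ = arccos(3q/(p·r)) = arccos(0.013705) = 1.557091 rad.
y_k = r·cos(φ/3 − 2πk/3) for k = 0, 1, 2 gives y = 5.759655, -0.030304, -5.729351.
λ_k = y_k + 0.000000 gives λ = 5.7597, -0.0303, -5.7294 (check: the sum is 0.0000 = tr M).

Hence λ_max = 5.7597 and λ_min = -5.7294.


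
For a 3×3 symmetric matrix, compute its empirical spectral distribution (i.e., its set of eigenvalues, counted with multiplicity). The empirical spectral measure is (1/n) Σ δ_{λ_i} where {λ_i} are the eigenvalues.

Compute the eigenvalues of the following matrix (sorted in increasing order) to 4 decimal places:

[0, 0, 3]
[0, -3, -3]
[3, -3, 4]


Since M is real symmetric, all three eigenvalues are real; they are the roots of det(λI − M) = λ³ − (tr M) λ² + s λ − det M, where s is the sum of the principal 2×2 minors.
tr M = 0 + (-3) + 4 = 1.
s = (0·(-3) − 0²) + (0·4 − 3²) + ((-3)·4 − (-3)²) = 0 + (-9) + (-21) = -30.
det M (expand along row 1) = 0·(-21) − 0·9 + 3·9 = 27.
Characteristic polynomial: λ³ − λ² − 30λ − 27 = 0.
Substitute λ = y + (tr M)/3 = y + 0.333333 to remove the quadratic term: y³ + p·y + q = 0 with p = s − (tr M)²/3 = -30.333333 and q = −2(tr M)³/27 + (tr M)·s/3 − det M = -37.074074.
Three real roots ⇒ use the trigonometric (Viète) form: r = 2√(−p/3) = 6.359595, φ = arccos(3q/(p·r)) = arccos(0.576557) = 0.956288 rad.
y_k = r·cos(φ/3 − 2πk/3) for k = 0, 1, 2 gives y = 6.039223, -1.293584, -4.745639.
λ_k = y_k + 0.333333 gives λ = 6.3726, -0.9603, -4.4123 (check: the sum is 1.0000 = tr M).

Eigenvalues sorted in increasing order: [-4.4123, -0.9603, 6.3726].


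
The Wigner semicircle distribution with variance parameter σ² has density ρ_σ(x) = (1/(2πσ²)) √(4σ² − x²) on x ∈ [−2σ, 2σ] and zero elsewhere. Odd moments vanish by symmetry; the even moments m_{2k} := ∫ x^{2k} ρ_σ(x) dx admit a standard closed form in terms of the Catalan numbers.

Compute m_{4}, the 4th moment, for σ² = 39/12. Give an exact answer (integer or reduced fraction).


By the scaled semicircle moment identity, m_{2k} = σ^{2k} · C_k with k = 2.
C_2 = (1/(k+1)) · C(2k, k) = (1/3) · C(4, 2) = (1/3) · 6 = 2.
σ^{2k} = (σ²)^k = (39/12)^2 = 169/16.

Therefore m_{4} = σ^{4} · C_2 = (169/16) · 2 = 169/8.


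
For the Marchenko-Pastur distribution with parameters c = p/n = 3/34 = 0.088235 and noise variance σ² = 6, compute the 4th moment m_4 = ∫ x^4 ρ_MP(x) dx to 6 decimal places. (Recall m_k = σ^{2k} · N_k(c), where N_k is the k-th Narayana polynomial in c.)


E[X⁴] = σ⁸ (1 + 6c + 6c² + c³) (fourth MP moment). With σ² = 6 (so σ⁸ = 1296) and c = 3/34 = 0.088235: E[X⁴] = 1296 · (1 + 6·0.088235 + 6·(0.088235)² + (0.088235)³) = 1296 · 1.576812.

So E[X^4] = 2043.547731.


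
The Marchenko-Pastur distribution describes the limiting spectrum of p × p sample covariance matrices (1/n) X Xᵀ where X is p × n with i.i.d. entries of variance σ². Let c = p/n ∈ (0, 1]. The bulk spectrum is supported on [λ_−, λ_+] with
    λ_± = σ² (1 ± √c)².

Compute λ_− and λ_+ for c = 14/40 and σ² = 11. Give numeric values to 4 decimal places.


c = 14/40 = 0.350000; √c = 0.591608.
λ_− = σ² (1 − √c)² = 11 · (1 − 0.591608)² = 11 · (0.408392)² = 1.834624.
λ_+ = σ² (1 + √c)² = 11 · (1 + 0.591608)² = 11 · (1.591608)² = 27.865376.

Rounded to 4 decimal places: λ_− ≈ 1.8346, λ_+ ≈ 27.8654.


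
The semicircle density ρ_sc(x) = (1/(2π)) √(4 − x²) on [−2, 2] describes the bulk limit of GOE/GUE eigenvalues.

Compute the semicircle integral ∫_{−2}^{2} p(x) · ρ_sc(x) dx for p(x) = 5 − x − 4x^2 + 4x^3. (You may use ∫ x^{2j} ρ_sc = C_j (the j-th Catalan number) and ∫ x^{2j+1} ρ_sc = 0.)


Write p(x) = Σ a_i x^i, split into monomials and integrate each against ρ_sc separately.
Using ∫ x^{2j} ρ_sc = C_j = (1/(j+1)) C(2j, j) (Catalan numbers) and ∫ x^{2j+1} ρ_sc = 0 (odd monomials vanish by symmetry):
  i = 0 (even): a_0 · C_{0} = 5 · 1 = 5
  i = 1 (odd): ∫ x^1 ρ_sc = 0 (vanishes)
  i = 2 (even): a_2 · C_{1} = -4 · 1 = -4
  i = 3 (odd): ∫ x^3 ρ_sc = 0 (vanishes)

Summing the contributions: ∫_{−2}^{2} p(x) ρ_sc(x) dx = 5 + (-4) = 1.


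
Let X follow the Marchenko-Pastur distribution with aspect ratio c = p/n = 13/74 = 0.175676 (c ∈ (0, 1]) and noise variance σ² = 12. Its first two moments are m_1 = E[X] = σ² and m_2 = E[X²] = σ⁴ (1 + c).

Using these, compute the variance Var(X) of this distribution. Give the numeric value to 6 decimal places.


m_1 = E[X] = σ² = 12, so m_1² = 144.
m_2 = E[X²] = σ⁴ (1 + c) = 144 · (1 + 0.175676) = 144 · 1.175676 = 169.297297.
(Note m_2 − m_1² simplifies to c · σ⁴ = 0.175676 · 144.)

Var(X) = m_2 − m_1² = 169.297297 − 144 = 25.297297.


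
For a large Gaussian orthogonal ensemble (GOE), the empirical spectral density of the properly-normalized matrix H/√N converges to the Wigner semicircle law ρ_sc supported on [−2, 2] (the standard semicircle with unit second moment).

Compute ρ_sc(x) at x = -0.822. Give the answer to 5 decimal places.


ρ_sc(x) = (1/(2π)) √(4 − x²). With x = -0.822:
  4 − x² = 4 − (-0.822)² = 4 − 0.675684 = 3.324316.
  √(4 − x²) = 1.823271.
  1/(2π) = 0.159155.
  ρ_sc(-0.822) = 0.159155 · 1.823271 = 0.290183.

Rounded to 5 decimal places: ρ_sc(-0.822) ≈ 0.29018.


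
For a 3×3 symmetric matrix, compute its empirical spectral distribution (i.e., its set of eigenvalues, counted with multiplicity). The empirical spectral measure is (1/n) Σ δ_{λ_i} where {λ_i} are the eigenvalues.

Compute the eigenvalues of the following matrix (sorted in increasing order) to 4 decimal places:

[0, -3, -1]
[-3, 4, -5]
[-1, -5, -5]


Since M is real symmetric, all three eigenvalues are real; they are the roots of det(λI − M) = λ³ − (tr M) λ² + s λ − det M, where s is the sum of the principal 2×2 minors.
tr M = 0 + 4 + (-5) = -1.
s = (0·4 − (-3)²) + (0·(-5) − (-1)²) + (4·(-5) − (-5)²) = -9 + (-1) + (-45) = -55.
det M (expand along row 1) = 0·(-45) − (-3)·10 + (-1)·19 = 11.
Characteristic polynomial: λ³ + λ² − 55λ − 11 = 0.
Substitute λ = y + (tr M)/3 = y − 0.333333 to remove the quadratic term: y³ + p·y + q = 0 with p = s − (tr M)²/3 = -55.333333 and q = −2(tr M)³/27 + (tr M)·s/3 − det M = 7.407407.
Three real roots ⇒ use the trigonometric (Viète) form: r = 2√(−p/3) = 8.589399, φ = arccos(3q/(p·r)) = arccos(-0.046756) = 1.617569 rad.
y_k = r·cos(φ/3 − 2πk/3) for k = 0, 1, 2 gives y = 7.370778, 0.133912, -7.504690.
λ_k = y_k − 0.333333 gives λ = 7.0374, -0.1994, -7.8380 (check: the sum is -1.0000 = tr M).

Eigenvalues sorted in increasing order: [-7.8380, -0.1994, 7.0374].


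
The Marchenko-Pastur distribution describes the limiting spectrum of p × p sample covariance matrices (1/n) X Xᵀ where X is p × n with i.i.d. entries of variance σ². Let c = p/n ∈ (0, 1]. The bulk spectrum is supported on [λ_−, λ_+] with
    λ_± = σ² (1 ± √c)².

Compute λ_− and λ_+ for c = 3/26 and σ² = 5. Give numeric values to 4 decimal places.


c = 3/26 = 0.115385; √c = 0.339683.
λ_− = σ² (1 − √c)² = 5 · (1 − 0.339683)² = 5 · (0.660317)² = 2.180092.
λ_+ = σ² (1 + √c)² = 5 · (1 + 0.339683)² = 5 · (1.339683)² = 8.973754.

Rounded to 4 decimal places: λ_− ≈ 2.1801, λ_+ ≈ 8.9738.


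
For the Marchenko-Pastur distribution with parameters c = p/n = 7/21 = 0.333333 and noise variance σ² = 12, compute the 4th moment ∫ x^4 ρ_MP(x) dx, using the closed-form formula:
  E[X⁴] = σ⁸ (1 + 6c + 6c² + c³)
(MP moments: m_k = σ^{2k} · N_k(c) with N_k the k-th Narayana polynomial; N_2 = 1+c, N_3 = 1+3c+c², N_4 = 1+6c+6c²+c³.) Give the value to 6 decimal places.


E[X⁴] = σ⁸ (1 + 6c + 6c² + c³) (fourth MP moment). With σ² = 12 (so σ⁸ = 20736) and c = 7/21 = 0.333333: E[X⁴] = 20736 · (1 + 6·0.333333 + 6·(0.333333)² + (0.333333)³) = 20736 · 3.703704.

So E[X^4] = 76800.000000.


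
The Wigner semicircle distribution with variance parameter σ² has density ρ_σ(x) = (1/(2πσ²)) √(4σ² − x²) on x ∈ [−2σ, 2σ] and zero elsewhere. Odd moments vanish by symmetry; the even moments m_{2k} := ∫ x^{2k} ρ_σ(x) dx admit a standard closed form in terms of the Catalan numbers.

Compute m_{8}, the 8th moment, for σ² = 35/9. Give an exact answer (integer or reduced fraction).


By the scaled semicircle moment identity, m_{2k} = σ^{2k} · C_k with k = 4.
C_4 = (1/(k+1)) · C(2k, k) = (1/5) · C(8, 4) = (1/5) · 70 = 14.
σ^{2k} = (σ²)^k = (35/9)^4 = 1500625/6561.

Therefore m_{8} = σ^{8} · C_4 = (1500625/6561) · 14 = 21008750/6561.


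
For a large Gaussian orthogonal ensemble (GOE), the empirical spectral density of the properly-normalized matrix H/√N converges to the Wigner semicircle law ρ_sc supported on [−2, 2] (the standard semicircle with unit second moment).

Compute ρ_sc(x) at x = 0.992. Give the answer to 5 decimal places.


ρ_sc(x) = (1/(2π)) √(4 − x²). With x = 0.992:
  4 − x² = 4 − (0.992)² = 4 − 0.984064 = 3.015936.
  √(4 − x²) = 1.736645.
  1/(2π) = 0.159155.
  ρ_sc(0.992) = 0.159155 · 1.736645 = 0.276396.

Rounded to 5 decimal places: ρ_sc(0.992) ≈ 0.27640.


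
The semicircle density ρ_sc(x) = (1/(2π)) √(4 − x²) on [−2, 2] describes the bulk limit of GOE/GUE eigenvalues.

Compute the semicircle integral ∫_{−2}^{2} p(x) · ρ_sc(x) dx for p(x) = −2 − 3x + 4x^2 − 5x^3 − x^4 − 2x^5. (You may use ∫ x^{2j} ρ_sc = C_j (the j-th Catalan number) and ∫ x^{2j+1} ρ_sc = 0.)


Write p(x) = Σ a_i x^i, split into monomials and integrate each against ρ_sc separately.
Using ∫ x^{2j} ρ_sc = C_j = (1/(j+1)) C(2j, j) (Catalan numbers) and ∫ x^{2j+1} ρ_sc = 0 (odd monomials vanish by symmetry):
  i = 0 (even): a_0 · C_{0} = -2 · 1 = -2
  i = 1 (odd): ∫ x^1 ρ_sc = 0 (vanishes)
  i = 2 (even): a_2 · C_{1} = 4 · 1 = 4
  i = 3 (odd): ∫ x^3 ρ_sc = 0 (vanishes)
  i = 4 (even): a_4 · C_{2} = -1 · 2 = -2
  i = 5 (odd): ∫ x^5 ρ_sc = 0 (vanishes)

Summing the contributions: ∫_{−2}^{2} p(x) ρ_sc(x) dx = (-2) + 4 + (-2) = 0.


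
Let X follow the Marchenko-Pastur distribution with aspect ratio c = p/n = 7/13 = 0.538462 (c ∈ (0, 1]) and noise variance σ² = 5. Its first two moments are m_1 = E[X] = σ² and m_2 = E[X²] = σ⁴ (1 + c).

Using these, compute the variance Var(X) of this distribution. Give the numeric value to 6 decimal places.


m_1 = E[X] = σ² = 5, so m_1² = 25.
m_2 = E[X²] = σ⁴ (1 + c) = 25 · (1 + 0.538462) = 25 · 1.538462 = 38.461538.
(Note m_2 − m_1² simplifies to c · σ⁴ = 0.538462 · 25.)

Var(X) = m_2 − m_1² = 38.461538 − 25 = 13.461538.


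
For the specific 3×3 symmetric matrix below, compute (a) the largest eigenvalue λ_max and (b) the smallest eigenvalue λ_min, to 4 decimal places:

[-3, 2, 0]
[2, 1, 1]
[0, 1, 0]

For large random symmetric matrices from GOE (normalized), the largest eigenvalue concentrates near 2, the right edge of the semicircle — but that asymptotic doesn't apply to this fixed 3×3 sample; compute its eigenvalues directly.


Since M is real symmetric, all three eigenvalues are real; they are the roots of det(λI − M) = λ³ − (tr M) λ² + s λ − det M, where s is the sum of the principal 2×2 minors.
tr M = -3 + 1 + 0 = -2.
s = ((-3)·1 − 2²) + ((-3)·0 − 0²) + (1·0 − 1²) = -7 + 0 + (-1) = -8.
det M (expand along row 1) = (-3)·(-1) − 2·0 + 0·2 = 3.
Characteristic polynomial: λ³ + 2λ² − 8λ − 3 = 0.
Substitute λ = y + (tr M)/3 = y − 0.666667 to remove the quadratic term: y³ + p·y + q = 0 with p = s − (tr M)²/3 = -9.333333 and q = −2(tr M)³/27 + (tr M)·s/3 − det M = 2.925926.
Three real roots ⇒ use the trigonometric (Viète) form: r = 2√(−p/3) = 3.527668, φ = arccos(3q/(p·r)) = arccos(-0.266600) = 1.840660 rad.
y_k = r·cos(φ/3 − 2πk/3) for k = 0, 1, 2 gives y = 2.884247, 0.316902, -3.201149.
λ_k = y_k − 0.666667 gives λ = 2.2176, -0.3498, -3.8678 (check: the sum is -2.0000 = tr M).

Hence λ_max = 2.2176 and λ_min = -3.8678.


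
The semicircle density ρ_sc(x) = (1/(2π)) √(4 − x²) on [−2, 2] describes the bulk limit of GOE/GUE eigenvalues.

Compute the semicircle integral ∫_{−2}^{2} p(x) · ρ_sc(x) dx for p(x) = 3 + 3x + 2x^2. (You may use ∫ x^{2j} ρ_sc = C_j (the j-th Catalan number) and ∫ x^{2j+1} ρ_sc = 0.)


Write p(x) = Σ a_i x^i, split into monomials and integrate each against ρ_sc separately.
Using ∫ x^{2j} ρ_sc = C_j = (1/(j+1)) C(2j, j) (Catalan numbers) and ∫ x^{2j+1} ρ_sc = 0 (odd monomials vanish by symmetry):
  i = 0 (even): a_0 · C_{0} = 3 · 1 = 3
  i = 1 (odd): ∫ x^1 ρ_sc = 0 (vanishes)
  i = 2 (even): a_2 · C_{1} = 2 · 1 = 2

Summing the contributions: ∫_{−2}^{2} p(x) ρ_sc(x) dx = 3 + 2 = 5.


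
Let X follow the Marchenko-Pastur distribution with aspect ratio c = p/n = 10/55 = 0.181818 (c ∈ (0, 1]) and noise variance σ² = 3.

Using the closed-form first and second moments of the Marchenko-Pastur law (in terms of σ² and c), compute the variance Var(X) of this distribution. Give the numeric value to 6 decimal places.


Recall the MP moments m_1 = E[X] = σ² and m_2 = E[X²] = σ⁴ (1 + c).
m_1 = E[X] = σ² = 3, so m_1² = 9.
m_2 = E[X²] = σ⁴ (1 + c) = 9 · (1 + 0.181818) = 9 · 1.181818 = 10.636364.
(Note m_2 − m_1² simplifies to c · σ⁴ = 0.181818 · 9.)

Var(X) = m_2 − m_1² = 10.636364 − 9 = 1.636364.


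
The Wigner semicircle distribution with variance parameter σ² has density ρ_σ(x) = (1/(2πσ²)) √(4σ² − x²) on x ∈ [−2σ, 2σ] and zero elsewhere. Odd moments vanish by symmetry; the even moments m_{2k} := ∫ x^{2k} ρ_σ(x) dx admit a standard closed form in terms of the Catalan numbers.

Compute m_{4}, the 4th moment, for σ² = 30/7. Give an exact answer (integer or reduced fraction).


By the scaled semicircle moment identity, m_{2k} = σ^{2k} · C_k with k = 2.
C_2 = (1/(k+1)) · C(2k, k) = (1/3) · C(4, 2) = (1/3) · 6 = 2.
σ^{2k} = (σ²)^k = (30/7)^2 = 900/49.

Therefore m_{4} = σ^{4} · C_2 = (900/49) · 2 = 1800/49.


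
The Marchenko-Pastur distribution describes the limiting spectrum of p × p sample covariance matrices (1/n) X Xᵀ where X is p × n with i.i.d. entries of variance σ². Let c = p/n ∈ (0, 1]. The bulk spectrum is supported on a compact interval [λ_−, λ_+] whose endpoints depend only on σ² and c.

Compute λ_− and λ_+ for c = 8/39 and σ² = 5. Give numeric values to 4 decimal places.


c = 8/39 = 0.205128; √c = 0.452911.
λ_− = σ² (1 − √c)² = 5 · (1 − 0.452911)² = 5 · (0.547089)² = 1.496533.
λ_+ = σ² (1 + √c)² = 5 · (1 + 0.452911)² = 5 · (1.452911)² = 10.554749.

Rounded to 4 decimal places: λ_− ≈ 1.4965, λ_+ ≈ 10.5547.


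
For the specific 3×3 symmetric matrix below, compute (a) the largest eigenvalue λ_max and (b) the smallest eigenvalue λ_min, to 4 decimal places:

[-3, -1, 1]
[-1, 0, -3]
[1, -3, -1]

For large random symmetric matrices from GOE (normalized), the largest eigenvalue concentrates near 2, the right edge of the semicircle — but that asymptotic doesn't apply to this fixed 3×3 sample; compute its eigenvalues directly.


Since M is real symmetric, all three eigenvalues are real; they are the roots of det(λI − M) = λ³ − (tr M) λ² + s λ − det M, where s is the sum of the principal 2×2 minors.
tr M = -3 + 0 + (-1) = -4.
s = ((-3)·0 − (-1)²) + ((-3)·(-1) − 1²) + (0·(-1) − (-3)²) = -1 + 2 + (-9) = -8.
det M (expand along row 1) = (-3)·(-9) − (-1)·4 + 1·3 = 34.
Characteristic polynomial: λ³ + 4λ² − 8λ − 34 = 0.
Substitute λ = y + (tr M)/3 = y − 1.333333 to remove the quadratic term: y³ + p·y + q = 0 with p = s − (tr M)²/3 = -13.333333 and q = −2(tr M)³/27 + (tr M)·s/3 − det M = -18.592593.
Three real roots ⇒ use the trigonometric (Viète) form: r = 2√(−p/3) = 4.216370, φ = arccos(3q/(p·r)) = arccos(0.992165) = 0.125265 rad.
y_k = r·cos(φ/3 − 2πk/3) for k = 0, 1, 2 gives y = 4.212695, -1.953924, -2.258771.
λ_k = y_k − 1.333333 gives λ = 2.8794, -3.2873, -3.5921 (check: the sum is -4.0000 = tr M).

Hence λ_max = 2.8794 and λ_min = -3.5921.


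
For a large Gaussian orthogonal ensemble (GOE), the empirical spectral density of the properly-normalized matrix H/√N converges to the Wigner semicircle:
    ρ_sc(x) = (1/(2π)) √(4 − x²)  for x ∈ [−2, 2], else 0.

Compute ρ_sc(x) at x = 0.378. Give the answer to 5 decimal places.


ρ_sc(x) = (1/(2π)) √(4 − x²). With x = 0.378:
  4 − x² = 4 − (0.378)² = 4 − 0.142884 = 3.857116.
  √(4 − x²) = 1.963954.
  1/(2π) = 0.159155.
  ρ_sc(0.378) = 0.159155 · 1.963954 = 0.312573.

Rounded to 5 decimal places: ρ_sc(0.378) ≈ 0.31257.


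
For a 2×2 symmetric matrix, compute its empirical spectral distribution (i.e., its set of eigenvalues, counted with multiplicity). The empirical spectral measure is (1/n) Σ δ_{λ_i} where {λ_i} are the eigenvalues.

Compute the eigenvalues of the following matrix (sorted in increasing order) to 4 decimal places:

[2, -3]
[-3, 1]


Since M is real symmetric, both eigenvalues are real; they are the roots of det(λI − M) = λ² − (tr M) λ + det M.
tr M = 2 + 1 = 3.
det M = 2·1 − (-3)² = 2 − 9 = -7.
Characteristic polynomial: λ² − 3λ − 7 = 0.
Discriminant Δ = (tr M)² − 4·det M = 9 − (-28) = 37; √Δ = 6.082763.
λ = (tr M ± √Δ)/2 = (3 ± 6.082763)/2, giving (tr M − √Δ)/2 = -1.5414 and (tr M + √Δ)/2 = 4.5414.

Eigenvalues sorted in increasing order: [-1.5414, 4.5414].


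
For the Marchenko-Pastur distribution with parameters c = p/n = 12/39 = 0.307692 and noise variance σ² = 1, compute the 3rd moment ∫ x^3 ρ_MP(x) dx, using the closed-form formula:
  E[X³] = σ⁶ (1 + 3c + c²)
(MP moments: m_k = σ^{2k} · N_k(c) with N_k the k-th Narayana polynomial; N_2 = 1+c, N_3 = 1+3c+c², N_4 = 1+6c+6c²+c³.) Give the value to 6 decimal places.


E[X³] = σ⁶ (1 + 3c + c²) (third MP moment). With σ² = 1 (so σ⁶ = 1) and c = 12/39 = 0.307692: E[X³] = 1 · (1 + 3·0.307692 + (0.307692)²) = 1 · 2.017751.

So E[X^3] = 2.017751.


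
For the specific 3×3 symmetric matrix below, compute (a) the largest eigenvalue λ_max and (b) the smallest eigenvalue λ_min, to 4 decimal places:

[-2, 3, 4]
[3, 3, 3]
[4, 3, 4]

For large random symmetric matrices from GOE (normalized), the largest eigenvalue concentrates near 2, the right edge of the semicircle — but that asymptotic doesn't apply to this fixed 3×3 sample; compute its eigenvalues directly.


Since M is real symmetric, all three eigenvalues are real; they are the roots of det(λI − M) = λ³ − (tr M) λ² + s λ − det M, where s is the sum of the principal 2×2 minors.
tr M = -2 + 3 + 4 = 5.
s = ((-2)·3 − 3²) + ((-2)·4 − 4²) + (3·4 − 3²) = -15 + (-24) + 3 = -36.
det M (expand along row 1) = (-2)·3 − 3·0 + 4·(-3) = -18.
Characteristic polynomial: λ³ − 5λ² − 36λ + 18 = 0.
Substitute λ = y + (tr M)/3 = y + 1.666667 to remove the quadratic term: y³ + p·y + q = 0 with p = s − (tr M)²/3 = -44.333333 and q = −2(tr M)³/27 + (tr M)·s/3 − det M = -51.259259.
Three real roots ⇒ use the trigonometric (Viète) form: r = 2√(−p/3) = 7.688375, φ = arccos(3q/(p·r)) = arccos(0.451158) = 1.102734 rad.
y_k = r·cos(φ/3 − 2πk/3) for k = 0, 1, 2 gives y = 7.174795, -1.194686, -5.980109.
λ_k = y_k + 1.666667 gives λ = 8.8415, 0.4720, -4.3134 (check: the sum is 5.0000 = tr M).

Hence λ_max = 8.8415 and λ_min = -4.3134.


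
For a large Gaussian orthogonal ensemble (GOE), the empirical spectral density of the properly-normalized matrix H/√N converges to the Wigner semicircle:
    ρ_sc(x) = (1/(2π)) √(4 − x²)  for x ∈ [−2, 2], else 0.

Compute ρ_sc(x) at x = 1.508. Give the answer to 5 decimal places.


ρ_sc(x) = (1/(2π)) √(4 − x²). With x = 1.508:
  4 − x² = 4 − (1.508)² = 4 − 2.274064 = 1.725936.
  √(4 − x²) = 1.313749.
  1/(2π) = 0.159155.
  ρ_sc(1.508) = 0.159155 · 1.313749 = 0.209090.

Rounded to 5 decimal places: ρ_sc(1.508) ≈ 0.20909.


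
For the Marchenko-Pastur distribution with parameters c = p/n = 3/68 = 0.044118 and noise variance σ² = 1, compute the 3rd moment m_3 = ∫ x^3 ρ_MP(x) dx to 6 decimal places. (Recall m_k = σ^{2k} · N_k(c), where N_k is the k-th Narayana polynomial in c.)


E[X³] = σ⁶ (1 + 3c + c²) (third MP moment). With σ² = 1 (so σ⁶ = 1) and c = 3/68 = 0.044118: E[X³] = 1 · (1 + 3·0.044118 + (0.044118)²) = 1 · 1.134299.

So E[X^3] = 1.134299.


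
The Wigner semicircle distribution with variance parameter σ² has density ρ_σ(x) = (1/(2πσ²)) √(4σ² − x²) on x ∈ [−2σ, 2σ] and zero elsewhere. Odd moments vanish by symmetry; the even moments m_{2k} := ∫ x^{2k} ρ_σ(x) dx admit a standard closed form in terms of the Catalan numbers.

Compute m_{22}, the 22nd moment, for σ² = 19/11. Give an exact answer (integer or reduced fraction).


By the scaled semicircle moment identity, m_{2k} = σ^{2k} · C_k with k = 11.
C_11 = (1/(k+1)) · C(2k, k) = (1/12) · C(22, 11) = (1/12) · 705432 = 58786.
σ^{2k} = (σ²)^k = (19/11)^11 = 116490258898219/285311670611.

Therefore m_{22} = σ^{22} · C_11 = (116490258898219/285311670611) · 58786 = 6847996359590702134/285311670611.


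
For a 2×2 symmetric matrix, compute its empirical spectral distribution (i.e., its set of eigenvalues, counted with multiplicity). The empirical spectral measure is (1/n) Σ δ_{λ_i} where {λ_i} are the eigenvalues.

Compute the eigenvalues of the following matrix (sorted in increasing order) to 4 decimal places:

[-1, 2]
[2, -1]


Since M is real symmetric, both eigenvalues are real; they are the roots of det(λI − M) = λ² − (tr M) λ + det M.
tr M = -1 + (-1) = -2.
det M = (-1)·(-1) − 2² = 1 − 4 = -3.
Characteristic polynomial: λ² + 2λ − 3 = 0.
Discriminant Δ = (tr M)² − 4·det M = 4 − (-12) = 16; √Δ = 4.000000.
λ = (tr M ± √Δ)/2 = (-2 ± 4.000000)/2, giving (tr M − √Δ)/2 = -3.0000 and (tr M + √Δ)/2 = 1.0000.

Eigenvalues sorted in increasing order: [-3.0000, 1.0000].


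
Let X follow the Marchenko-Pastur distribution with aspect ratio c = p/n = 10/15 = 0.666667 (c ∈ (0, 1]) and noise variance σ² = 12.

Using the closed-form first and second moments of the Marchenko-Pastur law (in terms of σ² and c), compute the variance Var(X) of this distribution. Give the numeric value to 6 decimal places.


Recall the MP moments m_1 = E[X] = σ² and m_2 = E[X²] = σ⁴ (1 + c).
m_1 = E[X] = σ² = 12, so m_1² = 144.
m_2 = E[X²] = σ⁴ (1 + c) = 144 · (1 + 0.666667) = 144 · 1.666667 = 240.000000.
(Note m_2 − m_1² simplifies to c · σ⁴ = 0.666667 · 144.)

Var(X) = m_2 − m_1² = 240.000000 − 144 = 96.000000.


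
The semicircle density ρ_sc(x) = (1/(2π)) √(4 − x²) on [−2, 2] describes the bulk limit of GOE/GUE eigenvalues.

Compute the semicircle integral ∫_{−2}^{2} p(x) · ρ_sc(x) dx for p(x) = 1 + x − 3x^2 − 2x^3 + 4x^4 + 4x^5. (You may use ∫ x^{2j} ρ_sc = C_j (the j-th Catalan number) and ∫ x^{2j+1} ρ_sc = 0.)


Write p(x) = Σ a_i x^i, split into monomials and integrate each against ρ_sc separately.
Using ∫ x^{2j} ρ_sc = C_j = (1/(j+1)) C(2j, j) (Catalan numbers) and ∫ x^{2j+1} ρ_sc = 0 (odd monomials vanish by symmetry):
  i = 0 (even): a_0 · C_{0} = 1 · 1 = 1
  i = 1 (odd): ∫ x^1 ρ_sc = 0 (vanishes)
  i = 2 (even): a_2 · C_{1} = -3 · 1 = -3
  i = 3 (odd): ∫ x^3 ρ_sc = 0 (vanishes)
  i = 4 (even): a_4 · C_{2} = 4 · 2 = 8
  i = 5 (odd): ∫ x^5 ρ_sc = 0 (vanishes)

Summing the contributions: ∫_{−2}^{2} p(x) ρ_sc(x) dx = 1 + (-3) + 8 = 6.


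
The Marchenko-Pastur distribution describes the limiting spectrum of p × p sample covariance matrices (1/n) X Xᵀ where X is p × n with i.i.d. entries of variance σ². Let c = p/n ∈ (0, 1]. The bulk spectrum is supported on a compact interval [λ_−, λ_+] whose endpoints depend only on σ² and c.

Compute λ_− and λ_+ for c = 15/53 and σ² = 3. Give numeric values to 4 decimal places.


c = 15/53 = 0.283019; √c = 0.531995.
λ_− = σ² (1 − √c)² = 3 · (1 − 0.531995)² = 3 · (0.468005)² = 0.657086.
λ_+ = σ² (1 + √c)² = 3 · (1 + 0.531995)² = 3 · (1.531995)² = 7.041028.

Rounded to 4 decimal places: λ_− ≈ 0.6571, λ_+ ≈ 7.0410.


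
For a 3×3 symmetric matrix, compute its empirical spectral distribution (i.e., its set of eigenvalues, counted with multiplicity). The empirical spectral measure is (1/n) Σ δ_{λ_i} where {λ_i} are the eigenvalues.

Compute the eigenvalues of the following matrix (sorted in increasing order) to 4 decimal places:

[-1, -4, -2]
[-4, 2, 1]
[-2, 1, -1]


Since M is real symmetric, all three eigenvalues are real; they are the roots of det(λI − M) = λ³ − (tr M) λ² + s λ − det M, where s is the sum of the principal 2×2 minors.
tr M = -1 + 2 + (-1) = 0.
s = ((-1)·2 − (-4)²) + ((-1)·(-1) − (-2)²) + (2·(-1) − 1²) = -18 + (-3) + (-3) = -24.
det M (expand along row 1) = (-1)·(-3) − (-4)·6 + (-2)·0 = 27.
Characteristic polynomial: λ³ − 24λ − 27 = 0.
Substitute λ = y + (tr M)/3 = y + 0.000000 to remove the quadratic term: y³ + p·y + q = 0 with p = s − (tr M)²/3 = -24.000000 and q = −2(tr M)³/27 + (tr M)·s/3 − det M = -27.000000.
Three real roots ⇒ use the trigonometric (Viète) form: r = 2√(−p/3) = 5.656854, φ = arccos(3q/(p·r)) = arccos(0.596621) = 0.931512 rad.
y_k = r·cos(φ/3 − 2πk/3) for k = 0, 1, 2 gives y = 5.386342, -1.196344, -4.189998.
λ_k = y_k + 0.000000 gives λ = 5.3863, -1.1963, -4.1900 (check: the sum is 0.0000 = tr M).

Eigenvalues sorted in increasing order: [-4.1900, -1.1963, 5.3863].


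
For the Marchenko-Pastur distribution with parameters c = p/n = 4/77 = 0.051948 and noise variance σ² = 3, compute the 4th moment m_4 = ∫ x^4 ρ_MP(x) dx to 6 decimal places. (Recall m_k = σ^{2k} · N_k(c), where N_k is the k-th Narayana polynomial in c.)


E[X⁴] = σ⁸ (1 + 6c + 6c² + c³) (fourth MP moment). With σ² = 3 (so σ⁸ = 81) and c = 4/77 = 0.051948: E[X⁴] = 81 · (1 + 6·0.051948 + 6·(0.051948)² + (0.051948)³) = 81 · 1.328020.

So E[X^4] = 107.569628.


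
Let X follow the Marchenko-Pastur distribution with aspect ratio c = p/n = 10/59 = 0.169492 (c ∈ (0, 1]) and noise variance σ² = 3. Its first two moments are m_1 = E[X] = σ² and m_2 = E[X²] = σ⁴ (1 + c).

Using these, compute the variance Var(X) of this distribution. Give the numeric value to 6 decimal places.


m_1 = E[X] = σ² = 3, so m_1² = 9.
m_2 = E[X²] = σ⁴ (1 + c) = 9 · (1 + 0.169492) = 9 · 1.169492 = 10.525424.
(Note m_2 − m_1² simplifies to c · σ⁴ = 0.169492 · 9.)

Var(X) = m_2 − m_1² = 10.525424 − 9 = 1.525424.


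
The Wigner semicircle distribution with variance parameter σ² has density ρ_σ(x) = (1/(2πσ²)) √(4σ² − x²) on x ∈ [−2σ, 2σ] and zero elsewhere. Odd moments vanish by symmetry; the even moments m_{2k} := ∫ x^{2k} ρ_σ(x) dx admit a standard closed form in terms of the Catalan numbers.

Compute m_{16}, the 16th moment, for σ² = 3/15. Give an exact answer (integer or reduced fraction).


By the scaled semicircle moment identity, m_{2k} = σ^{2k} · C_k with k = 8.
C_8 = (1/(k+1)) · C(2k, k) = (1/9) · C(16, 8) = (1/9) · 12870 = 1430.
σ^{2k} = (σ²)^k = (3/15)^8 = 1/390625.

Therefore m_{16} = σ^{16} · C_8 = (1/390625) · 1430 = 286/78125.


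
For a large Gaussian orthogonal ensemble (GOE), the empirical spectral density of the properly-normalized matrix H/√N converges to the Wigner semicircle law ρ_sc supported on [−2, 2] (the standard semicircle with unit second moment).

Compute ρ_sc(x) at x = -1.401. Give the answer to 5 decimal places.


ρ_sc(x) = (1/(2π)) √(4 − x²). With x = -1.401:
  4 − x² = 4 − (-1.401)² = 4 − 1.962801 = 2.037199.
  √(4 − x²) = 1.427305.
  1/(2π) = 0.159155.
  ρ_sc(-1.401) = 0.159155 · 1.427305 = 0.227163.

Rounded to 5 decimal places: ρ_sc(-1.401) ≈ 0.22716.


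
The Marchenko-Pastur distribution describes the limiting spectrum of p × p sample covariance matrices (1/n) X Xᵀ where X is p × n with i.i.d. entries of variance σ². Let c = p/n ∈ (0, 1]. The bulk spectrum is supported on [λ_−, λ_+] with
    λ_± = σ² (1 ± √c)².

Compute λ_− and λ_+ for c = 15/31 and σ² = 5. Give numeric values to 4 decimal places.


c = 15/31 = 0.483871; √c = 0.695608.
λ_− = σ² (1 − √c)² = 5 · (1 − 0.695608)² = 5 · (0.304392)² = 0.463271.
λ_+ = σ² (1 + √c)² = 5 · (1 + 0.695608)² = 5 · (1.695608)² = 14.375438.

Rounded to 4 decimal places: λ_− ≈ 0.4633, λ_+ ≈ 14.3754.


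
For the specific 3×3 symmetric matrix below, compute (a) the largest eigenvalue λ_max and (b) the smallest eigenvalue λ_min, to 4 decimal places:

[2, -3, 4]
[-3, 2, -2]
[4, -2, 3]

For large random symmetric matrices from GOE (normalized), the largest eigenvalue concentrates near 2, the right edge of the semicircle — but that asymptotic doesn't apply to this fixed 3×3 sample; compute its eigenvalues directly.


Since M is real symmetric, all three eigenvalues are real; they are the roots of det(λI − M) = λ³ − (tr M) λ² + s λ − det M, where s is the sum of the principal 2×2 minors.
tr M = 2 + 2 + 3 = 7.
s = (2·2 − (-3)²) + (2·3 − 4²) + (2·3 − (-2)²) = -5 + (-10) + 2 = -13.
det M (expand along row 1) = 2·2 − (-3)·(-1) + 4·(-2) = -7.
Characteristic polynomial: λ³ − 7λ² − 13λ + 7 = 0.
Substitute λ = y + (tr M)/3 = y + 2.333333 to remove the quadratic term: y³ + p·y + q = 0 with p = s − (tr M)²/3 = -29.333333 and q = −2(tr M)³/27 + (tr M)·s/3 − det M = -48.740741.
Three real roots ⇒ use the trigonometric (Viète) form: r = 2√(−p/3) = 6.253888, φ = arccos(3q/(p·r)) = arccos(0.797080) = 0.648352 rad.
y_k = r·cos(φ/3 − 2πk/3) for k = 0, 1, 2 gives y = 6.108406, -1.892796, -4.215610.
λ_k = y_k + 2.333333 gives λ = 8.4417, 0.4405, -1.8823 (check: the sum is 7.0000 = tr M).

Hence λ_max = 8.4417 and λ_min = -1.8823.


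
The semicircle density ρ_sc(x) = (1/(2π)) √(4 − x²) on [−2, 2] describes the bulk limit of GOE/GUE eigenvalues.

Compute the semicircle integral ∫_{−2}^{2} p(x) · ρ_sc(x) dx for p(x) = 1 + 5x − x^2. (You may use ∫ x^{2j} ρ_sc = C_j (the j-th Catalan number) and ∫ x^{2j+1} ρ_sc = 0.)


Write p(x) = Σ a_i x^i, split into monomials and integrate each against ρ_sc separately.
Using ∫ x^{2j} ρ_sc = C_j = (1/(j+1)) C(2j, j) (Catalan numbers) and ∫ x^{2j+1} ρ_sc = 0 (odd monomials vanish by symmetry):
  i = 0 (even): a_0 · C_{0} = 1 · 1 = 1
  i = 1 (odd): ∫ x^1 ρ_sc = 0 (vanishes)
  i = 2 (even): a_2 · C_{1} = -1 · 1 = -1

Summing the contributions: ∫_{−2}^{2} p(x) ρ_sc(x) dx = 1 + (-1) = 0.


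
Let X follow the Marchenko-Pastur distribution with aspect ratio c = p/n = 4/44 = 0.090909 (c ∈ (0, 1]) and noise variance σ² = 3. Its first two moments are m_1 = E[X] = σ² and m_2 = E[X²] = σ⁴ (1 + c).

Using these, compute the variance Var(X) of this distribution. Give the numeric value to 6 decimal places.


m_1 = E[X] = σ² = 3, so m_1² = 9.
m_2 = E[X²] = σ⁴ (1 + c) = 9 · (1 + 0.090909) = 9 · 1.090909 = 9.818182.
(Note m_2 − m_1² simplifies to c · σ⁴ = 0.090909 · 9.)

Var(X) = m_2 − m_1² = 9.818182 − 9 = 0.818182.


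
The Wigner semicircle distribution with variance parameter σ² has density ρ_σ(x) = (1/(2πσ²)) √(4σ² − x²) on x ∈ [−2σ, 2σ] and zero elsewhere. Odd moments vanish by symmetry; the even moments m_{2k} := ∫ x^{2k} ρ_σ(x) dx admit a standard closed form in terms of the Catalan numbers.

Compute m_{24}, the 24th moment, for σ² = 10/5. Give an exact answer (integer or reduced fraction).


By the scaled semicircle moment identity, m_{2k} = σ^{2k} · C_k with k = 12.
C_12 = (1/(k+1)) · C(2k, k) = (1/13) · C(24, 12) = (1/13) · 2704156 = 208012.
σ^{2k} = (σ²)^k = (10/5)^12 = 4096.

Therefore m_{24} = σ^{24} · C_12 = 4096 · 208012 = 852017152.


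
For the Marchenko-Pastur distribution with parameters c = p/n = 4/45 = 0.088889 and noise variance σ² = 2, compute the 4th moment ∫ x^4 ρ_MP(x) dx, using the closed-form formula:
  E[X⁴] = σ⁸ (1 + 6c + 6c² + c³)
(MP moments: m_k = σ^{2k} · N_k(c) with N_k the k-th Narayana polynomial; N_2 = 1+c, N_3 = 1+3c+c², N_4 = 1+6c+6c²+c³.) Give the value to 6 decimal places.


E[X⁴] = σ⁸ (1 + 6c + 6c² + c³) (fourth MP moment). With σ² = 2 (so σ⁸ = 16) and c = 4/45 = 0.088889: E[X⁴] = 16 · (1 + 6·0.088889 + 6·(0.088889)² + (0.088889)³) = 16 · 1.581443.

So E[X^4] = 25.303089.
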